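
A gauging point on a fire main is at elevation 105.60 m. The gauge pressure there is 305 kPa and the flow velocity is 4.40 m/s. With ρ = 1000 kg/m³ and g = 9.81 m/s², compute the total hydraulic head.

h ≈ 137.68 m

Pressure head ψ = P/(ρg) = 305×1000 / (1000 × 9.81) = 31.09 m.
Velocity head = v²/(2g) = 4.40² / (2 × 9.81) = 0.987 m.
h = z + ψ + v²/(2g) = 105.60 + 31.09 + 0.987 = 137.68 m.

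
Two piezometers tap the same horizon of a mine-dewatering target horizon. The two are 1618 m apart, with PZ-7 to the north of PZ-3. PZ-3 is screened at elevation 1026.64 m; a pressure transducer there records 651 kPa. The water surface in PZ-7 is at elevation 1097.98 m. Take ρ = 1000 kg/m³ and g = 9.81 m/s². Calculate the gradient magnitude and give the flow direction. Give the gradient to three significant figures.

i ≈ 0.00308; groundwater flows toward the south

Pressure head at PZ-3: ψ = P/(ρg) = 651×1000 / (1000 × 9.81) = 66.36 m.
Total head at PZ-3: h = z + ψ = 1026.64 + 66.36 = 1093.00 m.
Total head at PZ-7: h = 1097.98 m (water level in the piezometer is the total head).
Head difference: h(PZ-3) − h(PZ-7) = 1093.00 − 1097.98 = -4.98 m.
Hydraulic gradient: i = |Δh| / L = 4.98 / 1618 = 0.00308.
Flow is from higher to lower head: from PZ-7 toward PZ-3, i.e. toward the south.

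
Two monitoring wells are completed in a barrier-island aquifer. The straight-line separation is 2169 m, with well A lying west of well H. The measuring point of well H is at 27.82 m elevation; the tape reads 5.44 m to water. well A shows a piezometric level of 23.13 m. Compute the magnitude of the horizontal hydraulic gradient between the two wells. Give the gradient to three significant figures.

Total head at well H: h = 27.82 − 5.44 = 22.38 m.
Total head at well A: h = 23.13 m (water level in the piezometer is the total head).
Head difference: h(well H) − h(well A) = 22.38 − 23.13 = -0.75 m.
Hydraulic gradient: i = |Δh| / L = 0.75 / 2169 = 0.000346.

i ≈ 0.000346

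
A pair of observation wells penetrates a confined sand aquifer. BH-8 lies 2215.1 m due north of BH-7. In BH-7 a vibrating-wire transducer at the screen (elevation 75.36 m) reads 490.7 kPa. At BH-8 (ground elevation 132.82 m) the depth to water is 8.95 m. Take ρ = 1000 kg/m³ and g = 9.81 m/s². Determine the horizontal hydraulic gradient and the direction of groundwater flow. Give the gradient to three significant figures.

i ≈ 0.000682; groundwater flows toward the north

Pressure head at BH-7: ψ = P/(ρg) = 490.7×1000 / (1000 × 9.81) = 50.02 m.
Total head at BH-7: h = z + ψ = 75.36 + 50.02 = 125.38 m.
Total head at BH-8: h = 132.82 − 8.95 = 123.87 m.
Head difference: h(BH-7) − h(BH-8) = 125.38 − 123.87 = 1.51 m.
Hydraulic gradient: i = |Δh| / L = 1.51 / 2215.1 = 0.000682.
Flow is from higher to lower head: from BH-7 toward BH-8, i.e. toward the north.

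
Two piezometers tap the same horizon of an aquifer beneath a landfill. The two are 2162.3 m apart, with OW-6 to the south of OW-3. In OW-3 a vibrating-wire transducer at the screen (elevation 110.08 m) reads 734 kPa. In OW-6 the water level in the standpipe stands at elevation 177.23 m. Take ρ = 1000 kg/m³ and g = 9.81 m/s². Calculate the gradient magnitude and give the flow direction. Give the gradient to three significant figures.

i ≈ 0.00355; groundwater flows toward the south

Pressure head at OW-3: ψ = P/(ρg) = 734×1000 / (1000 × 9.81) = 74.82 m.
Total head at OW-3: h = z + ψ = 110.08 + 74.82 = 184.90 m.
Total head at OW-6: h = 177.23 m (water level in the piezometer is the total head).
Head difference: h(OW-3) − h(OW-6) = 184.90 − 177.23 = 7.67 m.
Hydraulic gradient: i = |Δh| / L = 7.67 / 2162.3 = 0.00355.
Flow is from higher to lower head: from OW-3 toward OW-6, i.e. toward the south.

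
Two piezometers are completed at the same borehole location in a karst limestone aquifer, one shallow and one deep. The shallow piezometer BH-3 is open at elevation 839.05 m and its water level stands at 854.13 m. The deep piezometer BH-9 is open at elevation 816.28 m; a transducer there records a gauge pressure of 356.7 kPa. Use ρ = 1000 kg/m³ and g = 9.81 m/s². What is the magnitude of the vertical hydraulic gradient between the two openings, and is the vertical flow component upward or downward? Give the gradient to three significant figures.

Total head at BH-3: h = 854.13 m (water level in the standpipe).
Pressure head at BH-9: ψ = P/(ρg) = 356.7×1000 / (1000 × 9.81) = 36.36 m.
Total head at BH-9: h = z + ψ = 816.28 + 36.36 = 852.64 m.
Δh = h(BH-3) − h(BH-9) = 854.13 − 852.64 = 1.49 m.
Vertical separation Δz = 839.05 − 816.28 = 22.77 m.
|i_v| = |Δh| / Δz = 1.49 / 22.77 = 0.0654.
Head is higher in the shallow piezometer, so vertical flow is downward (recharge condition).

|i_v| ≈ 0.0654; vertical flow is downward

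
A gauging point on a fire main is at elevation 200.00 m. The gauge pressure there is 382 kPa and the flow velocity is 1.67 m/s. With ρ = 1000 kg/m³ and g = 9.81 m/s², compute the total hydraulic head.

h ≈ 239.08 m

Pressure head ψ = P/(ρg) = 382×1000 / (1000 × 9.81) = 38.94 m.
Velocity head = v²/(2g) = 1.67² / (2 × 9.81) = 0.142 m.
h = z + ψ + v²/(2g) = 200.00 + 38.94 + 0.142 = 239.08 m.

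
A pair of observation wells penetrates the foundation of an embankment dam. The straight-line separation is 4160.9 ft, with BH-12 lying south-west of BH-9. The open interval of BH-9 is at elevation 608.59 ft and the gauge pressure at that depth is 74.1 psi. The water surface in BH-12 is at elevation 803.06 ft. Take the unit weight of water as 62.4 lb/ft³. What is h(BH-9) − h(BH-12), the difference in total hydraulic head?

Pressure head at BH-9: ψ = 144·P/γ = 144 × 74.1 / 62.4 = 171.00 ft.
Total head at BH-9: h = z + ψ = 608.59 + 171.00 = 779.59 ft.
Total head at BH-12: h = 803.06 ft (water level in the piezometer is the total head).
Head difference: h(BH-9) − h(BH-12) = 779.59 − 803.06 = -23.47 ft.

Δh ≈ -23.47 ft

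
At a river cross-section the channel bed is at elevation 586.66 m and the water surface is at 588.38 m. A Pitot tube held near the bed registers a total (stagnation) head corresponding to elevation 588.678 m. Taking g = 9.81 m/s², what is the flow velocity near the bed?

v ≈ 2.42 m/s

Near the bed, under hydrostatic conditions, the piezometric head (z + ψ) equals the free-surface elevation, 588.38 m.
Velocity head = total − piezometric = 588.678 − 588.38 = 0.298 m.
v = √(2g·h_v) = √(2 × 9.81 × 0.298) = 2.42 m/s.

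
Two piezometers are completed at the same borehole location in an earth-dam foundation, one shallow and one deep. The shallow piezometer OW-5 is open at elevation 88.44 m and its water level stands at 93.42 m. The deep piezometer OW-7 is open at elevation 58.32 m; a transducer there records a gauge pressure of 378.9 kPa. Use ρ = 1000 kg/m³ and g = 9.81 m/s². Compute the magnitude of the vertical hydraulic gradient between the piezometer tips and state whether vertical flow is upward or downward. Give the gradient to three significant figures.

|i_v| ≈ 0.117; vertical flow is upward

Total head at OW-5: h = 93.42 m (water level in the standpipe).
Pressure head at OW-7: ψ = P/(ρg) = 378.9×1000 / (1000 × 9.81) = 38.62 m.
Total head at OW-7: h = z + ψ = 58.32 + 38.62 = 96.94 m.
Δh = h(OW-5) − h(OW-7) = 93.42 − 96.94 = -3.52 m.
Vertical separation Δz = 88.44 − 58.32 = 30.12 m.
|i_v| = |Δh| / Δz = 3.52 / 30.12 = 0.117.
Head is higher in the deep piezometer, so vertical flow is upward (discharge condition).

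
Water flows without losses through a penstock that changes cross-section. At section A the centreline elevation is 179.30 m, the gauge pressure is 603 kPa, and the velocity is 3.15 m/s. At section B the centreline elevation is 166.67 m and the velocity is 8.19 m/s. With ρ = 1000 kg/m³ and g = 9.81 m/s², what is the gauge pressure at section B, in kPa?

Pressure head at A: ψ₁ = P₁/(ρg) = 603×1000 / (1000 × 9.81) = 61.47 m.
Velocity heads: v₁²/2g = 3.15²/19.62 = 0.506 m; v₂²/2g = 8.19²/19.62 = 3.419 m.
Total head H = z₁ + ψ₁ + v₁²/2g = 179.30 + 61.47 + 0.506 = 241.28 m.
ψ₂ = H − z₂ − v₂²/2g = 241.28 − 166.67 − 3.419 = 71.19 m.
P₂ = ρgψ₂ = 1000 × 9.81 × 71.19 ≈ 698 kPa.

P₂ ≈ 698 kPa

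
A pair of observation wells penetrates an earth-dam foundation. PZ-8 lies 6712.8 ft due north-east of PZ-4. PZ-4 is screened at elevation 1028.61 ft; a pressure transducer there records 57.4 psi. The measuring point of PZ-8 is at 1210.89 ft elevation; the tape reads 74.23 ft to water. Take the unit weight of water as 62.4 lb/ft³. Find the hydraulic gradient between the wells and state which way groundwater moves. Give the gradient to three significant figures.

i ≈ 0.00364; groundwater flows toward the north-east

Pressure head at PZ-4: ψ = 144·P/γ = 144 × 57.4 / 62.4 = 132.46 ft.
Total head at PZ-4: h = z + ψ = 1028.61 + 132.46 = 1161.07 ft.
Total head at PZ-8: h = 1210.89 − 74.23 = 1136.66 ft.
Head difference: h(PZ-4) − h(PZ-8) = 1161.07 − 1136.66 = 24.41 ft.
Hydraulic gradient: i = |Δh| / L = 24.41 / 6712.8 = 0.00364.
Flow is from higher to lower head: from PZ-4 toward PZ-8, i.e. toward the north-east.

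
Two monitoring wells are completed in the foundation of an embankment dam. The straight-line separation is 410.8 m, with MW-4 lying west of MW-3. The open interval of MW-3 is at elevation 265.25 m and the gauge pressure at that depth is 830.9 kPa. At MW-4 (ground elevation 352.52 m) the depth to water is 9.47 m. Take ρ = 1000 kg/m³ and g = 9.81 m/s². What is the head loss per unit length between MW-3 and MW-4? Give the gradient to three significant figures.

i ≈ 0.0168 m/m

Pressure head at MW-3: ψ = P/(ρg) = 830.9×1000 / (1000 × 9.81) = 84.70 m.
Total head at MW-3: h = z + ψ = 265.25 + 84.70 = 349.95 m.
Total head at MW-4: h = 352.52 − 9.47 = 343.05 m.
Head difference: h(MW-3) − h(MW-4) = 349.95 − 343.05 = 6.90 m.
Hydraulic gradient: i = |Δh| / L = 6.90 / 410.8 = 0.0168.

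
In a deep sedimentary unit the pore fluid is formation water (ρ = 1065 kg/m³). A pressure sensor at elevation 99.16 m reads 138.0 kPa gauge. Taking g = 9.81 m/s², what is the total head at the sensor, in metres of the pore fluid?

h ≈ 112.37 m

ψ = P/(ρg) = 138.0×1000 / (1065 × 9.81) = 13.21 m.
h = z + ψ = 99.16 + 13.21 = 112.37 m.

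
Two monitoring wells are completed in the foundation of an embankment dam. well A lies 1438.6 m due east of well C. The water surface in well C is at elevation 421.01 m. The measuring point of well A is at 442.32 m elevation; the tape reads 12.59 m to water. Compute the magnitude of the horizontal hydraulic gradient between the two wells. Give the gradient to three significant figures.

i ≈ 0.00606

Total head at well C: h = 421.01 m (water level in the piezometer is the total head).
Total head at well A: h = 442.32 − 12.59 = 429.73 m.
Head difference: h(well C) − h(well A) = 421.01 − 429.73 = -8.72 m.
Hydraulic gradient: i = |Δh| / L = 8.72 / 1438.6 = 0.00606.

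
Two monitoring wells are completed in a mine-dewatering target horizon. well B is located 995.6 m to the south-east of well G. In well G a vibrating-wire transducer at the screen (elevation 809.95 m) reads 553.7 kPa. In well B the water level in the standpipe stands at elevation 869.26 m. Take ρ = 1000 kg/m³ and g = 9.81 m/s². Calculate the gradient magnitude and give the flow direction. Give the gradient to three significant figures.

Pressure head at well G: ψ = P/(ρg) = 553.7×1000 / (1000 × 9.81) = 56.44 m.
Total head at well G: h = z + ψ = 809.95 + 56.44 = 866.39 m.
Total head at well B: h = 869.26 m (water level in the piezometer is the total head).
Head difference: h(well G) − h(well B) = 866.39 − 869.26 = -2.87 m.
Hydraulic gradient: i = |Δh| / L = 2.87 / 995.6 = 0.00288.
Flow is from higher to lower head: from well B toward well G, i.e. toward the north-west.

i ≈ 0.00288; groundwater flows toward the north-west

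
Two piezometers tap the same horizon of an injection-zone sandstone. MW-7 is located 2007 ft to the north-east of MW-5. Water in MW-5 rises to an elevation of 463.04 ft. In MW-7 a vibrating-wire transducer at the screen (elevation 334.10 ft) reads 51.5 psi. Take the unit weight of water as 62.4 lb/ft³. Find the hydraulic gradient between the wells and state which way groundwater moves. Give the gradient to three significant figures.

Total head at MW-5: h = 463.04 ft (water level in the piezometer is the total head).
Pressure head at MW-7: ψ = 144·P/γ = 144 × 51.5 / 62.4 = 118.85 ft.
Total head at MW-7: h = z + ψ = 334.10 + 118.85 = 452.95 ft.
Head difference: h(MW-5) − h(MW-7) = 463.04 − 452.95 = 10.09 ft.
Hydraulic gradient: i = |Δh| / L = 10.09 / 2007 = 0.00503.
Flow is from higher to lower head: from MW-5 toward MW-7, i.e. toward the north-east.

i ≈ 0.00503; groundwater flows toward the north-east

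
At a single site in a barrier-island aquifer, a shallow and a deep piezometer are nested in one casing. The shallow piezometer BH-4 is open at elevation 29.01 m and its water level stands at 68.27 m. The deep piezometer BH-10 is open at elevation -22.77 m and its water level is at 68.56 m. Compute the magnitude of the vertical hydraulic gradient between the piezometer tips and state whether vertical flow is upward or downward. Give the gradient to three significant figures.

|i_v| ≈ 0.00560; vertical flow is upward

Total head at BH-4: h = 68.27 m (water level in the standpipe).
Total head at BH-10: h = 68.56 m.
Δh = h(BH-4) − h(BH-10) = 68.27 − 68.56 = -0.29 m.
Vertical separation Δz = 29.01 − (-22.77) = 51.78 m.
|i_v| = |Δh| / Δz = 0.29 / 51.78 = 0.00560.
Head is higher in the deep piezometer, so vertical flow is upward (discharge condition).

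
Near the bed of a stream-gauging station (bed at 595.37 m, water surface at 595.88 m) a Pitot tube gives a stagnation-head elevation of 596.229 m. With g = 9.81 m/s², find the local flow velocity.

v ≈ 2.62 m/s

Near the bed, under hydrostatic conditions, the piezometric head (z + ψ) equals the free-surface elevation, 595.88 m.
Velocity head = total − piezometric = 596.229 − 595.88 = 0.349 m.
v = √(2g·h_v) = √(2 × 9.81 × 0.349) = 2.62 m/s.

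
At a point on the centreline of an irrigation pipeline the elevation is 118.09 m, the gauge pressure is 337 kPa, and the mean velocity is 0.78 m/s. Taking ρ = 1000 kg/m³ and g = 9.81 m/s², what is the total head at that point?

h ≈ 152.47 m

Pressure head ψ = P/(ρg) = 337×1000 / (1000 × 9.81) = 34.35 m.
Velocity head = v²/(2g) = 0.78² / (2 × 9.81) = 0.031 m.
h = z + ψ + v²/(2g) = 118.09 + 34.35 + 0.031 = 152.47 m.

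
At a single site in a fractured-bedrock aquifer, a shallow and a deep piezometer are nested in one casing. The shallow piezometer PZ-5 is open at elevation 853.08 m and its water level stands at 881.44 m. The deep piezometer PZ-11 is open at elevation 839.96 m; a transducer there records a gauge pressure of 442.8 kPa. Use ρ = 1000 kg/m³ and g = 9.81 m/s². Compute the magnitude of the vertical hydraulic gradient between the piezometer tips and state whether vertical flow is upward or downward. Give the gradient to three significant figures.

|i_v| ≈ 0.279; vertical flow is upward

Total head at PZ-5: h = 881.44 m (water level in the standpipe).
Pressure head at PZ-11: ψ = P/(ρg) = 442.8×1000 / (1000 × 9.81) = 45.14 m.
Total head at PZ-11: h = z + ψ = 839.96 + 45.14 = 885.10 m.
Δh = h(PZ-5) − h(PZ-11) = 881.44 − 885.10 = -3.66 m.
Vertical separation Δz = 853.08 − 839.96 = 13.12 m.
|i_v| = |Δh| / Δz = 3.66 / 13.12 = 0.279.
Head is higher in the deep piezometer, so vertical flow is upward (discharge condition).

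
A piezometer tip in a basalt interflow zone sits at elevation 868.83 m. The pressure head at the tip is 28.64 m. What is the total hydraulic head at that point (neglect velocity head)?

h ≈ 897.47 m

h = z + ψ = 868.83 + 28.64 = 897.47 m.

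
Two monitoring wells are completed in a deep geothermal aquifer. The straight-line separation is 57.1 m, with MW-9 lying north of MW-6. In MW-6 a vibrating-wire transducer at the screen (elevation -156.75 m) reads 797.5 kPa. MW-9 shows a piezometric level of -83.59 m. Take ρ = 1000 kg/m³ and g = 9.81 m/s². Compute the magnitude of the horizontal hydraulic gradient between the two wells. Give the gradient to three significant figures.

i ≈ 0.142

Pressure head at MW-6: ψ = P/(ρg) = 797.5×1000 / (1000 × 9.81) = 81.29 m.
Total head at MW-6: h = z + ψ = -156.75 + 81.29 = -75.46 m.
Total head at MW-9: h = -83.59 m (water level in the piezometer is the total head).
Head difference: h(MW-6) − h(MW-9) = -75.46 − (-83.59) = 8.13 m.
Hydraulic gradient: i = |Δh| / L = 8.13 / 57.1 = 0.142.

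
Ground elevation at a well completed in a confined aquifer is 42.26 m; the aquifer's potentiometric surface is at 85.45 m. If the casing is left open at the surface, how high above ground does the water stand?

Water rises to the potentiometric surface, so the rise above ground = 85.45 − 42.26 = 43.19 m.

≈ 43.19 m above ground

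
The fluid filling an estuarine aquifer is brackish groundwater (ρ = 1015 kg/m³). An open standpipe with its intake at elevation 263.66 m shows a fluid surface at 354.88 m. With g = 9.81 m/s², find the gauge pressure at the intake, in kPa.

Pressure head ψ = h − z = 354.88 − 263.66 = 91.22 m.
P = ρgψ = 1015 × 9.81 × 91.22 = 908291 Pa ≈ 908 kPa.

P ≈ 908 kPa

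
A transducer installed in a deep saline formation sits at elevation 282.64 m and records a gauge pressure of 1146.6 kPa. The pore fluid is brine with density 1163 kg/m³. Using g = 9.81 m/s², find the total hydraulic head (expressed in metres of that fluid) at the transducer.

ψ = P/(ρg) = 1146.6×1000 / (1163 × 9.81) = 100.50 m.
h = z + ψ = 282.64 + 100.50 = 383.14 m.

h ≈ 383.14 m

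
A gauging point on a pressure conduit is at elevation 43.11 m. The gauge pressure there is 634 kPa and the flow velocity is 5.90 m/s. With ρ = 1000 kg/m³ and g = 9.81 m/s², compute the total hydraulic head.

Pressure head ψ = P/(ρg) = 634×1000 / (1000 × 9.81) = 64.63 m.
Velocity head = v²/(2g) = 5.90² / (2 × 9.81) = 1.774 m.
h = z + ψ + v²/(2g) = 43.11 + 64.63 + 1.774 = 109.51 m.

h ≈ 109.51 m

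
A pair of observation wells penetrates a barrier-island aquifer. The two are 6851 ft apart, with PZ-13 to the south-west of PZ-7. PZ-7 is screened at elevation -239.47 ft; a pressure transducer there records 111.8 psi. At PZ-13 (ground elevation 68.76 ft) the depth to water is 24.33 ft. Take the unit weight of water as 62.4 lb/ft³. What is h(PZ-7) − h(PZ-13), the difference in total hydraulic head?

Δh ≈ -25.90 ft

Pressure head at PZ-7: ψ = 144·P/γ = 144 × 111.8 / 62.4 = 258.00 ft.
Total head at PZ-7: h = z + ψ = -239.47 + 258.00 = 18.53 ft.
Total head at PZ-13: h = 68.76 − 24.33 = 44.43 ft.
Head difference: h(PZ-7) − h(PZ-13) = 18.53 − 44.43 = -25.90 ft.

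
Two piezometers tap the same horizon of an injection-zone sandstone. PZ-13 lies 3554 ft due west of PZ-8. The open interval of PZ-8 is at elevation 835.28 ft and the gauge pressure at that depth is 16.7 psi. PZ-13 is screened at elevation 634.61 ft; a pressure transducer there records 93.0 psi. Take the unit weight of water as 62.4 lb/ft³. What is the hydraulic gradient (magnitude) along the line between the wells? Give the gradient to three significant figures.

Pressure head at PZ-8: ψ = 144·P/γ = 144 × 16.7 / 62.4 = 38.54 ft.
Total head at PZ-8: h = z + ψ = 835.28 + 38.54 = 873.82 ft.
Pressure head at PZ-13: ψ = 144·P/γ = 144 × 93.0 / 62.4 = 214.62 ft.
Total head at PZ-13: h = z + ψ = 634.61 + 214.62 = 849.23 ft.
Head difference: h(PZ-8) − h(PZ-13) = 873.82 − 849.23 = 24.59 ft.
Hydraulic gradient: i = |Δh| / L = 24.59 / 3554 = 0.00692.

i ≈ 0.00692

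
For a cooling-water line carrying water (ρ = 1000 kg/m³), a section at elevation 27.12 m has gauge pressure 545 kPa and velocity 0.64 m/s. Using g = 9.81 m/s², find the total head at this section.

Pressure head ψ = P/(ρg) = 545×1000 / (1000 × 9.81) = 55.56 m.
Velocity head = v²/(2g) = 0.64² / (2 × 9.81) = 0.021 m.
h = z + ψ + v²/(2g) = 27.12 + 55.56 + 0.021 = 82.70 m.

h ≈ 82.70 m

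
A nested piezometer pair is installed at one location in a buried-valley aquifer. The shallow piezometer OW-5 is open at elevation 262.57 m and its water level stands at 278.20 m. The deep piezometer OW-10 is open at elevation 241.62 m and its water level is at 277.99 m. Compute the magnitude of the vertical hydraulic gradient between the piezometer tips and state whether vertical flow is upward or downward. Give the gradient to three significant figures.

Total head at OW-5: h = 278.20 m (water level in the standpipe).
Total head at OW-10: h = 277.99 m.
Δh = h(OW-5) − h(OW-10) = 278.20 − 277.99 = 0.21 m.
Vertical separation Δz = 262.57 − 241.62 = 20.95 m.
|i_v| = |Δh| / Δz = 0.21 / 20.95 = 0.0100.
Head is higher in the shallow piezometer, so vertical flow is downward (recharge condition).

|i_v| ≈ 0.0100; vertical flow is downward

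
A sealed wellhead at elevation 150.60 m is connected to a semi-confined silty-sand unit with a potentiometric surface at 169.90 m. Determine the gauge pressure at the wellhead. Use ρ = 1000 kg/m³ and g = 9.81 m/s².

Head above the cap: Δh = 169.90 − 150.60 = 19.30 m.
P = ρgΔh = 1000 × 9.81 × 19.30 = 189333 Pa ≈ 189 kPa.

P ≈ 189 kPa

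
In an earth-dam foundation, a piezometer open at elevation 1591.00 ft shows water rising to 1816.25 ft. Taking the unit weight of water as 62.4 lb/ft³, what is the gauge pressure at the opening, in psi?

P ≈ 97.6 psi

Pressure head ψ = h − z = 1816.25 − 1591.00 = 225.25 ft.
P = γ·ψ / 144 = 62.4 × 225.25 / 144 = 97.6 psi.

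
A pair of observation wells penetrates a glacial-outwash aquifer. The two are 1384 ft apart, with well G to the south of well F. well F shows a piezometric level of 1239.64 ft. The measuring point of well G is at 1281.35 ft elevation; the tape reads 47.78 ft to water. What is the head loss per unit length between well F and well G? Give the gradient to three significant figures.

i ≈ 0.00439 ft/ft

Total head at well F: h = 1239.64 ft (water level in the piezometer is the total head).
Total head at well G: h = 1281.35 − 47.78 = 1233.57 ft.
Head difference: h(well F) − h(well G) = 1239.64 − 1233.57 = 6.07 ft.
Hydraulic gradient: i = |Δh| / L = 6.07 / 1384 = 0.00439.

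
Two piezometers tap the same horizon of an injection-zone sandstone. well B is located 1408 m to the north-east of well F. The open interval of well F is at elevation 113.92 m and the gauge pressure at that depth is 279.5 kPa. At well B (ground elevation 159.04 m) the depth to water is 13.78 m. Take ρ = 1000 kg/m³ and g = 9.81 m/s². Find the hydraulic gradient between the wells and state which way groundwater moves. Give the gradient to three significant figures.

i ≈ 0.00202; groundwater flows toward the south-west

Pressure head at well F: ψ = P/(ρg) = 279.5×1000 / (1000 × 9.81) = 28.49 m.
Total head at well F: h = z + ψ = 113.92 + 28.49 = 142.41 m.
Total head at well B: h = 159.04 − 13.78 = 145.26 m.
Head difference: h(well F) − h(well B) = 142.41 − 145.26 = -2.85 m.
Hydraulic gradient: i = |Δh| / L = 2.85 / 1408 = 0.00202.
Flow is from higher to lower head: from well B toward well F, i.e. toward the south-west.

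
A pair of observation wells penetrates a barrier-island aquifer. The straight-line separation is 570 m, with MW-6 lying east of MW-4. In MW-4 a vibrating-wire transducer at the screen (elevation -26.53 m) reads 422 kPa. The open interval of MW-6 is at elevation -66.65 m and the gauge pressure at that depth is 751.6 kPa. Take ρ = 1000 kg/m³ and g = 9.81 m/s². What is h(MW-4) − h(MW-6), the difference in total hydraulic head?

Pressure head at MW-4: ψ = P/(ρg) = 422×1000 / (1000 × 9.81) = 43.02 m.
Total head at MW-4: h = z + ψ = -26.53 + 43.02 = 16.49 m.
Pressure head at MW-6: ψ = P/(ρg) = 751.6×1000 / (1000 × 9.81) = 76.62 m.
Total head at MW-6: h = z + ψ = -66.65 + 76.62 = 9.97 m.
Head difference: h(MW-4) − h(MW-6) = 16.49 − 9.97 = 6.52 m.

Δh ≈ 6.52 m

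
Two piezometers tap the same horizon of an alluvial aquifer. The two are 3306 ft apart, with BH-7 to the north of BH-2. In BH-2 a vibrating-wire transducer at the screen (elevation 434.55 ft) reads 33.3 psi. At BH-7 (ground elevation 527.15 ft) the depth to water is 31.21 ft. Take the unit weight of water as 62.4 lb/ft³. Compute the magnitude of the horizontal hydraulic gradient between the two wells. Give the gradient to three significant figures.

Pressure head at BH-2: ψ = 144·P/γ = 144 × 33.3 / 62.4 = 76.85 ft.
Total head at BH-2: h = z + ψ = 434.55 + 76.85 = 511.40 ft.
Total head at BH-7: h = 527.15 − 31.21 = 495.94 ft.
Head difference: h(BH-2) − h(BH-7) = 511.40 − 495.94 = 15.46 ft.
Hydraulic gradient: i = |Δh| / L = 15.46 / 3306 = 0.00468.

i ≈ 0.00468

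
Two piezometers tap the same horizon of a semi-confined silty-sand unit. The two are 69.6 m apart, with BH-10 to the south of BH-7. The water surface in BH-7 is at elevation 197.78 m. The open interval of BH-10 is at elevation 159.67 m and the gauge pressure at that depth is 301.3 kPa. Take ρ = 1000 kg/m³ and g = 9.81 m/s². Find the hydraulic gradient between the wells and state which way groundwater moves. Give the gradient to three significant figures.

Total head at BH-7: h = 197.78 m (water level in the piezometer is the total head).
Pressure head at BH-10: ψ = P/(ρg) = 301.3×1000 / (1000 × 9.81) = 30.71 m.
Total head at BH-10: h = z + ψ = 159.67 + 30.71 = 190.38 m.
Head difference: h(BH-7) − h(BH-10) = 197.78 − 190.38 = 7.40 m.
Hydraulic gradient: i = |Δh| / L = 7.40 / 69.6 = 0.106.
Flow is from higher to lower head: from BH-7 toward BH-10, i.e. toward the south.

i ≈ 0.106; groundwater flows toward the south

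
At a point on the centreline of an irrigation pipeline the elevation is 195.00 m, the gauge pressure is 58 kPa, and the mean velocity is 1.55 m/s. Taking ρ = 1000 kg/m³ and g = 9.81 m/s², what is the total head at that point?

Pressure head ψ = P/(ρg) = 58×1000 / (1000 × 9.81) = 5.91 m.
Velocity head = v²/(2g) = 1.55² / (2 × 9.81) = 0.122 m.
h = z + ψ + v²/(2g) = 195.00 + 5.91 + 0.122 = 201.03 m.

h ≈ 201.03 m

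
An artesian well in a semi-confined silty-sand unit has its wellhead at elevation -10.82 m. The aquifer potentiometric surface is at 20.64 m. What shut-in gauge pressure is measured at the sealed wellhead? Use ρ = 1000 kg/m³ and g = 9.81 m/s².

P ≈ 309 kPa

Head above the cap: Δh = 20.64 − (-10.82) = 31.46 m.
P = ρgΔh = 1000 × 9.81 × 31.46 = 308623 Pa ≈ 309 kPa.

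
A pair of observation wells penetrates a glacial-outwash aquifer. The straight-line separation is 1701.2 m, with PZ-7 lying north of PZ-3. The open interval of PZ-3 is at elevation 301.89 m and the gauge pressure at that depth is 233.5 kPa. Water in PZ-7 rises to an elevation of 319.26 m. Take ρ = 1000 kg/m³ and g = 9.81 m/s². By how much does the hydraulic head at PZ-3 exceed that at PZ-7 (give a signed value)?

Δh ≈ 6.43 m

Pressure head at PZ-3: ψ = P/(ρg) = 233.5×1000 / (1000 × 9.81) = 23.80 m.
Total head at PZ-3: h = z + ψ = 301.89 + 23.80 = 325.69 m.
Total head at PZ-7: h = 319.26 m (water level in the piezometer is the total head).
Head difference: h(PZ-3) − h(PZ-7) = 325.69 − 319.26 = 6.43 m.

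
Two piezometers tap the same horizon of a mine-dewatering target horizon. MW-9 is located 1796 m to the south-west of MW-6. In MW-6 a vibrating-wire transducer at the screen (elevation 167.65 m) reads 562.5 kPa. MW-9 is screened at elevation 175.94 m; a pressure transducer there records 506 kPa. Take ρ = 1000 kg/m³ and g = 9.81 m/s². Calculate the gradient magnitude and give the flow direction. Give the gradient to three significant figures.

i ≈ 0.00141; groundwater flows toward the north-east

Pressure head at MW-6: ψ = P/(ρg) = 562.5×1000 / (1000 × 9.81) = 57.34 m.
Total head at MW-6: h = z + ψ = 167.65 + 57.34 = 224.99 m.
Pressure head at MW-9: ψ = P/(ρg) = 506×1000 / (1000 × 9.81) = 51.58 m.
Total head at MW-9: h = z + ψ = 175.94 + 51.58 = 227.52 m.
Head difference: h(MW-6) − h(MW-9) = 224.99 − 227.52 = -2.53 m.
Hydraulic gradient: i = |Δh| / L = 2.53 / 1796 = 0.00141.
Flow is from higher to lower head: from MW-9 toward MW-6, i.e. toward the north-east.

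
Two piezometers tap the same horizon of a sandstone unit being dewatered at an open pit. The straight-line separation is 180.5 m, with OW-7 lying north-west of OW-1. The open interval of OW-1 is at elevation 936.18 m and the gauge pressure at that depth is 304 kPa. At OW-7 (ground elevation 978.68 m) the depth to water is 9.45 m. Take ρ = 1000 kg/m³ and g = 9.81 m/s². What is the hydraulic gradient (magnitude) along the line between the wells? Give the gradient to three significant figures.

i ≈ 0.0114

Pressure head at OW-1: ψ = P/(ρg) = 304×1000 / (1000 × 9.81) = 30.99 m.
Total head at OW-1: h = z + ψ = 936.18 + 30.99 = 967.17 m.
Total head at OW-7: h = 978.68 − 9.45 = 969.23 m.
Head difference: h(OW-1) − h(OW-7) = 967.17 − 969.23 = -2.06 m.
Hydraulic gradient: i = |Δh| / L = 2.06 / 180.5 = 0.0114.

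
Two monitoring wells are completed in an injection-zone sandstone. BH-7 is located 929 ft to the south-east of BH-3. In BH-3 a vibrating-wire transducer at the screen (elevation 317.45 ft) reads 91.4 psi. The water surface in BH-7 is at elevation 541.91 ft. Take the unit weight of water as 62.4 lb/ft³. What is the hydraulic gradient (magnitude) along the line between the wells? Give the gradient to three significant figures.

Pressure head at BH-3: ψ = 144·P/γ = 144 × 91.4 / 62.4 = 210.92 ft.
Total head at BH-3: h = z + ψ = 317.45 + 210.92 = 528.37 ft.
Total head at BH-7: h = 541.91 ft (water level in the piezometer is the total head).
Head difference: h(BH-3) − h(BH-7) = 528.37 − 541.91 = -13.54 ft.
Hydraulic gradient: i = |Δh| / L = 13.54 / 929 = 0.0146.

i ≈ 0.0146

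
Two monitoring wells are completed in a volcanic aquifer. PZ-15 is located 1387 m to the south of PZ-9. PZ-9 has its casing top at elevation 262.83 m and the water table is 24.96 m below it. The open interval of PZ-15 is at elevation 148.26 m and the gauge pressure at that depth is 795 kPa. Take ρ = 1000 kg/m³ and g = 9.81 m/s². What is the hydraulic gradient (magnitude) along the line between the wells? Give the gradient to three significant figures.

i ≈ 0.00618

Total head at PZ-9: h = 262.83 − 24.96 = 237.87 m.
Pressure head at PZ-15: ψ = P/(ρg) = 795×1000 / (1000 × 9.81) = 81.04 m.
Total head at PZ-15: h = z + ψ = 148.26 + 81.04 = 229.30 m.
Head difference: h(PZ-9) − h(PZ-15) = 237.87 − 229.30 = 8.57 m.
Hydraulic gradient: i = |Δh| / L = 8.57 / 1387 = 0.00618.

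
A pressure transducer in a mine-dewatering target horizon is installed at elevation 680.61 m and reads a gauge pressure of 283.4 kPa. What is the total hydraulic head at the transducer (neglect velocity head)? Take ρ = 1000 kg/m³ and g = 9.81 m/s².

h ≈ 709.50 m

ψ = P/(ρg) = 283.4×1000 / (1000 × 9.81) = 28.89 m.
h = z + ψ = 680.61 + 28.89 = 709.50 m.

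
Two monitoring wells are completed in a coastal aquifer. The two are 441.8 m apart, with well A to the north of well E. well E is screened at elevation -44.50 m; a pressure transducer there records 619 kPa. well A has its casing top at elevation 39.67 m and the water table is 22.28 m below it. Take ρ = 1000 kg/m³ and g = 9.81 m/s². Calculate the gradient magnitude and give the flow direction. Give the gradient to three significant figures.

i ≈ 0.00274; groundwater flows toward the north

Pressure head at well E: ψ = P/(ρg) = 619×1000 / (1000 × 9.81) = 63.10 m.
Total head at well E: h = z + ψ = -44.50 + 63.10 = 18.60 m.
Total head at well A: h = 39.67 − 22.28 = 17.39 m.
Head difference: h(well E) − h(well A) = 18.60 − 17.39 = 1.21 m.
Hydraulic gradient: i = |Δh| / L = 1.21 / 441.8 = 0.00274.
Flow is from higher to lower head: from well E toward well A, i.e. toward the north.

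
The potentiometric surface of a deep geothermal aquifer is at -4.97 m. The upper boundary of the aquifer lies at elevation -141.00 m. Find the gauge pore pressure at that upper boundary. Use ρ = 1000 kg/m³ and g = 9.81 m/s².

Pressure head at the aquifer top: ψ = h − z = -4.97 − (-141.00) = 136.03 m.
P = ρgψ = 1000 × 9.81 × 136.03 = 1334454 Pa ≈ 1330 kPa.

P ≈ 1330 kPa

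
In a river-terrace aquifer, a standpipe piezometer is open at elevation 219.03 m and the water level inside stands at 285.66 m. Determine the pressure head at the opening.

ψ ≈ 66.63 m

Total head h = 285.66 m (the water-surface elevation in the piezometer).
Pressure head ψ = h − z = 285.66 − 219.03 = 66.63 m.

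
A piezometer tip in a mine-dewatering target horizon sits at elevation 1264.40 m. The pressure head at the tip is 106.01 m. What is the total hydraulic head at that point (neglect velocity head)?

h = z + ψ = 1264.40 + 106.01 = 1370.41 m.

h ≈ 1370.41 m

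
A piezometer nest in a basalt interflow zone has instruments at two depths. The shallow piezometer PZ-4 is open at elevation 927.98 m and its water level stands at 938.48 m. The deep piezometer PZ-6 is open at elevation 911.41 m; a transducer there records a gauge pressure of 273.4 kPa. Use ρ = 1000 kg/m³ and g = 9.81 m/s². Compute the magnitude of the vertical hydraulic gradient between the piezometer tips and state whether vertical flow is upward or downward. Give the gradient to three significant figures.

|i_v| ≈ 0.0483; vertical flow is upward

Total head at PZ-4: h = 938.48 m (water level in the standpipe).
Pressure head at PZ-6: ψ = P/(ρg) = 273.4×1000 / (1000 × 9.81) = 27.87 m.
Total head at PZ-6: h = z + ψ = 911.41 + 27.87 = 939.28 m.
Δh = h(PZ-4) − h(PZ-6) = 938.48 − 939.28 = -0.80 m.
Vertical separation Δz = 927.98 − 911.41 = 16.57 m.
|i_v| = |Δh| / Δz = 0.80 / 16.57 = 0.0483.
Head is higher in the deep piezometer, so vertical flow is upward (discharge condition).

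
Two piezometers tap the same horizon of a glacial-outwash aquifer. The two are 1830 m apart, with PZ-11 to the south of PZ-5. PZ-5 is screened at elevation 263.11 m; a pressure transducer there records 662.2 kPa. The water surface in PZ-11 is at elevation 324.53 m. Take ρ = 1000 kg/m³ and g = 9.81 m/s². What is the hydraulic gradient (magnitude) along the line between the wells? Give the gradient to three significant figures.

Pressure head at PZ-5: ψ = P/(ρg) = 662.2×1000 / (1000 × 9.81) = 67.50 m.
Total head at PZ-5: h = z + ψ = 263.11 + 67.50 = 330.61 m.
Total head at PZ-11: h = 324.53 m (water level in the piezometer is the total head).
Head difference: h(PZ-5) − h(PZ-11) = 330.61 − 324.53 = 6.08 m.
Hydraulic gradient: i = |Δh| / L = 6.08 / 1830 = 0.00332.

i ≈ 0.00332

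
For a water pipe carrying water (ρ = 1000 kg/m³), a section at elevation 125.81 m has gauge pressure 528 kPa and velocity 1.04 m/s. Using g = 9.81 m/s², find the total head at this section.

Pressure head ψ = P/(ρg) = 528×1000 / (1000 × 9.81) = 53.82 m.
Velocity head = v²/(2g) = 1.04² / (2 × 9.81) = 0.055 m.
h = z + ψ + v²/(2g) = 125.81 + 53.82 + 0.055 = 179.69 m.

h ≈ 179.69 m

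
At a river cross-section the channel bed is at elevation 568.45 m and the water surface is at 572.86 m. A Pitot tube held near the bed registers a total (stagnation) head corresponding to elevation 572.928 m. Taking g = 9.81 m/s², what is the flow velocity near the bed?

Near the bed, under hydrostatic conditions, the piezometric head (z + ψ) equals the free-surface elevation, 572.86 m.
Velocity head = total − piezometric = 572.928 − 572.86 = 0.068 m.
v = √(2g·h_v) = √(2 × 9.81 × 0.068) = 1.16 m/s.

v ≈ 1.16 m/s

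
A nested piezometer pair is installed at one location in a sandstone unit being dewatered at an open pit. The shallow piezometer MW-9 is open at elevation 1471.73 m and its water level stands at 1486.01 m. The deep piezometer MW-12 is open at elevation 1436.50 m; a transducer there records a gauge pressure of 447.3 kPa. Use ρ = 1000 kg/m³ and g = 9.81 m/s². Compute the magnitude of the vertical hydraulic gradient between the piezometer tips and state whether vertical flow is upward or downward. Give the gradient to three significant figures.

|i_v| ≈ 0.111; vertical flow is downward

Total head at MW-9: h = 1486.01 m (water level in the standpipe).
Pressure head at MW-12: ψ = P/(ρg) = 447.3×1000 / (1000 × 9.81) = 45.60 m.
Total head at MW-12: h = z + ψ = 1436.50 + 45.60 = 1482.10 m.
Δh = h(MW-9) − h(MW-12) = 1486.01 − 1482.10 = 3.91 m.
Vertical separation Δz = 1471.73 − 1436.50 = 35.23 m.
|i_v| = |Δh| / Δz = 3.91 / 35.23 = 0.111.
Head is higher in the shallow piezometer, so vertical flow is downward (recharge condition).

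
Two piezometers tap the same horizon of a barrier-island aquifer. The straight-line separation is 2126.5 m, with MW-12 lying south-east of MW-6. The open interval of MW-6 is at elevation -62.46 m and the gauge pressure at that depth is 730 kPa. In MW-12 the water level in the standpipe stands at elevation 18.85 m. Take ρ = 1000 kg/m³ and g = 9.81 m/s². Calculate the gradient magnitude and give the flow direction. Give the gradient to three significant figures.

Pressure head at MW-6: ψ = P/(ρg) = 730×1000 / (1000 × 9.81) = 74.41 m.
Total head at MW-6: h = z + ψ = -62.46 + 74.41 = 11.95 m.
Total head at MW-12: h = 18.85 m (water level in the piezometer is the total head).
Head difference: h(MW-6) − h(MW-12) = 11.95 − 18.85 = -6.90 m.
Hydraulic gradient: i = |Δh| / L = 6.90 / 2126.5 = 0.00324.
Flow is from higher to lower head: from MW-12 toward MW-6, i.e. toward the north-west.

i ≈ 0.00324; groundwater flows toward the north-west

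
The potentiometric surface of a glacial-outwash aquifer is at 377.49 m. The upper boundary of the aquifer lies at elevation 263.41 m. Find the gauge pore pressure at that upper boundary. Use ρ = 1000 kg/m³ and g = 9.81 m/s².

P ≈ 1120 kPa

Pressure head at the aquifer top: ψ = h − z = 377.49 − 263.41 = 114.08 m.
P = ρgψ = 1000 × 9.81 × 114.08 = 1119125 Pa ≈ 1120 kPa.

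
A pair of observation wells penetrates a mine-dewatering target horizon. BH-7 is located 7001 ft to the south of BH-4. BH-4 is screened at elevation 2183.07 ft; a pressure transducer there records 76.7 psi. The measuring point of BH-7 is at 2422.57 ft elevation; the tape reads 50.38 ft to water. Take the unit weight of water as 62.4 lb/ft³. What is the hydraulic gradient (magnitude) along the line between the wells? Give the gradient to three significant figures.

i ≈ 0.00173

Pressure head at BH-4: ψ = 144·P/γ = 144 × 76.7 / 62.4 = 177.00 ft.
Total head at BH-4: h = z + ψ = 2183.07 + 177.00 = 2360.07 ft.
Total head at BH-7: h = 2422.57 − 50.38 = 2372.19 ft.
Head difference: h(BH-4) − h(BH-7) = 2360.07 − 2372.19 = -12.12 ft.
Hydraulic gradient: i = |Δh| / L = 12.12 / 7001 = 0.00173.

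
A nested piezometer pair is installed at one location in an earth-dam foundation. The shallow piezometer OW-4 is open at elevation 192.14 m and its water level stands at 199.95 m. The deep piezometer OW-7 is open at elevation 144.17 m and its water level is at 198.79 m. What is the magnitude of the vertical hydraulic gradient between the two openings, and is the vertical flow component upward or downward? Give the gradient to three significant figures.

|i_v| ≈ 0.0242; vertical flow is downward

Total head at OW-4: h = 199.95 m (water level in the standpipe).
Total head at OW-7: h = 198.79 m.
Δh = h(OW-4) − h(OW-7) = 199.95 − 198.79 = 1.16 m.
Vertical separation Δz = 192.14 − 144.17 = 47.97 m.
|i_v| = |Δh| / Δz = 1.16 / 47.97 = 0.0242.
Head is higher in the shallow piezometer, so vertical flow is downward (recharge condition).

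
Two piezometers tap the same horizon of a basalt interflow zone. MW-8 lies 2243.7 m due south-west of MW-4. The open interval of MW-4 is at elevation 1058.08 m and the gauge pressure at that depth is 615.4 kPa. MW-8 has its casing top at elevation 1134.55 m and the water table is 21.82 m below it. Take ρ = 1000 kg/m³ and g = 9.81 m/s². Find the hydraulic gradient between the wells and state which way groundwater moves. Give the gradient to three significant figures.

i ≈ 0.00360; groundwater flows toward the south-west

Pressure head at MW-4: ψ = P/(ρg) = 615.4×1000 / (1000 × 9.81) = 62.73 m.
Total head at MW-4: h = z + ψ = 1058.08 + 62.73 = 1120.81 m.
Total head at MW-8: h = 1134.55 − 21.82 = 1112.73 m.
Head difference: h(MW-4) − h(MW-8) = 1120.81 − 1112.73 = 8.08 m.
Hydraulic gradient: i = |Δh| / L = 8.08 / 2243.7 = 0.00360.
Flow is from higher to lower head: from MW-4 toward MW-8, i.e. toward the south-west.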